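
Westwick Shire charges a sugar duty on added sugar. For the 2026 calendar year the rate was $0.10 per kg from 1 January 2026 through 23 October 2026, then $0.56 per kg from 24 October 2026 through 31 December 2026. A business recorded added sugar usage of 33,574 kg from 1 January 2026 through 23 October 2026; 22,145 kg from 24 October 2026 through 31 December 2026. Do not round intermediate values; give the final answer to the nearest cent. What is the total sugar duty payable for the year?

1 January – 23 October 2026: 33,574 kg at $0.10/kg → $3,357.40
24 October – 31 December 2026: 22,145 kg at $0.56/kg → $12,401.20

$15,758.60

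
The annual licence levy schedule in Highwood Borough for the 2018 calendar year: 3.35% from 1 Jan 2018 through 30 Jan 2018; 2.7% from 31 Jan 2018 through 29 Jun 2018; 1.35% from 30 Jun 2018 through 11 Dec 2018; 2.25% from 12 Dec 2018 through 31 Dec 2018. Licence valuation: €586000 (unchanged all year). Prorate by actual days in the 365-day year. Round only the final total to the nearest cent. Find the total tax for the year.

€12414.37

1 Jan – 30 Jan 2018: 30 days at 3.35% → €586000 × 3.35% × 30/365 = €1613.5068
31 Jan – 29 Jun 2018: 150 days at 2.7% → €586000 × 2.7% × 150/365 = €6502.1918
30 Jun – 11 Dec 2018: 165 days at 1.35% → €586000 × 1.35% × 165/365 = €3576.2055
12 Dec – 31 Dec 2018: 20 days at 2.25% → €586000 × 2.25% × 20/365 = €722.4658
Total = €12414.3699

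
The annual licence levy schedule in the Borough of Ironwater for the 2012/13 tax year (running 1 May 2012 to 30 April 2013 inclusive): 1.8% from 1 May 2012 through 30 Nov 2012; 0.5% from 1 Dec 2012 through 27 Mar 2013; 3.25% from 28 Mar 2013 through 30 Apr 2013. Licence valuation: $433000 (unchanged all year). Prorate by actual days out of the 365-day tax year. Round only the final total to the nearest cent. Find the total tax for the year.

1 May – 30 Nov 2012: 214 days at 1.8% → $433000 × 1.8% × 214/365 = $4569.6329
1 Dec 2012 – 27 Mar 2013: 117 days at 0.5% → $433000 × 0.5% × 117/365 = $693.9863
28 Mar – 30 Apr 2013: 34 days at 3.25% → $433000 × 3.25% × 34/365 = $1310.8630
Total = $6574.4822

$6574.48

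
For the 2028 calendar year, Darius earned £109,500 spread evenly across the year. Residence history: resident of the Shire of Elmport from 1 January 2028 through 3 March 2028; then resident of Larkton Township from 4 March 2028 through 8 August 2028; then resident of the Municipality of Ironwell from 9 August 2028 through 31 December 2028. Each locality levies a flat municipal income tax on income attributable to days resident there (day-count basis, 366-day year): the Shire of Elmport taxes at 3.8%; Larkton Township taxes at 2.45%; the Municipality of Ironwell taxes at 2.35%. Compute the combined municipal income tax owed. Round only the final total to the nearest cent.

£2,893.82

The Shire of Elmport, 1 January – 3 March 2028: 63 days → £109,500 × 3.8% × 63/366 = £716.2377
Larkton Township, 4 March – 8 August 2028: 158 days → £109,500 × 2.45% × 158/366 = £1,158.1270
The Municipality of Ironwell, 9 August – 31 December 2028: 145 days → £109,500 × 2.35% × 145/366 = £1,019.4570
Total = £2,893.8217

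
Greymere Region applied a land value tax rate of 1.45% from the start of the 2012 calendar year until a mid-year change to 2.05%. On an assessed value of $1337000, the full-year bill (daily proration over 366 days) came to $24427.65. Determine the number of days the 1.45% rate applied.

Let d = days at the first rate; then 366 − d days at the second rate.
$1337000 × [1.45%·d + 2.05%·(366−d)] / 366 = $24427.65
Solving gives d = 136, so the new rate took effect on 16 May 2012.

136 days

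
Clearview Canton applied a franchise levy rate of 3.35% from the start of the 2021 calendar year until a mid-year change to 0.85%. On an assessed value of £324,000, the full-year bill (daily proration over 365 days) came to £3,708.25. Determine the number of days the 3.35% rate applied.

Let d = days at the first rate; then 365 − d days at the second rate.
£324,000 × [3.35%·d + 0.85%·(365−d)] / 365 = £3,708.25
Solving gives d = 43, so the new rate took effect on 13 Feb 2021.

43 days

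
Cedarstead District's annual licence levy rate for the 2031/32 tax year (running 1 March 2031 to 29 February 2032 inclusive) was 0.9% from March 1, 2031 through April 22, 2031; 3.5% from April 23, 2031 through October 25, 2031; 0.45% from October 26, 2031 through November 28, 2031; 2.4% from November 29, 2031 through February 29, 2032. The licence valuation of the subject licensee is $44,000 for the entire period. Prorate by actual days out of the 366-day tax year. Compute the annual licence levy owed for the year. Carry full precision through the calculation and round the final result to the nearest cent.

March 1 – April 22, 2031: 53 days at 0.9% → $44,000 × 0.9% × 53/366 = $57.3443
April 23 – October 25, 2031: 186 days at 3.5% → $44,000 × 3.5% × 186/366 = $782.6230
October 26 – November 28, 2031: 34 days at 0.45% → $44,000 × 0.45% × 34/366 = $18.3934
November 29, 2031 – February 29, 2032: 93 days at 2.4% → $44,000 × 2.4% × 93/366 = $268.3279
Total = $1,126.6885

$1,126.69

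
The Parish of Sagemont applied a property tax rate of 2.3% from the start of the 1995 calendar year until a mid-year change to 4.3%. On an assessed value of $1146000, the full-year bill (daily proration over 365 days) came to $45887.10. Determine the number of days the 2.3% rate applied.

Let d = days at the first rate; then 365 − d days at the second rate.
$1146000 × [2.3%·d + 4.3%·(365−d)] / 365 = $45887.10
Solving gives d = 54, so the new rate took effect on February 24, 1995.

54 days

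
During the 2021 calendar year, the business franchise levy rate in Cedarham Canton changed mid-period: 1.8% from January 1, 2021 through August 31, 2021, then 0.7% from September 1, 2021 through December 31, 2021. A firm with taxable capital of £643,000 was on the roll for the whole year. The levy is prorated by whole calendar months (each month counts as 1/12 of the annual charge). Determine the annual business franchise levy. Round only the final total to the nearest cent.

£9,216.33

January 1 – August 31, 2021: 8 months at 1.8% → £643,000 × 1.8% × 8/12 = £7,716.0000
September 1 – December 31, 2021: 4 months at 0.7% → £643,000 × 0.7% × 4/12 = £1,500.3333
Total = £9,216.3333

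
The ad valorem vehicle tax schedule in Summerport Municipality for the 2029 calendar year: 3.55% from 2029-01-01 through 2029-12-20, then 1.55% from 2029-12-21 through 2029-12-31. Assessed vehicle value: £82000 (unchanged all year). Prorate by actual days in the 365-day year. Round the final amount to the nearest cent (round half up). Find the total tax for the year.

2029-01-01 to 2029-12-20: 354 days at 3.55% → £82000 × 3.55% × 354/365 = £2823.2712
2029-12-21 to 2029-12-31: 11 days at 1.55% → £82000 × 1.55% × 11/365 = £38.3041
Total = £2861.5753

£2861.58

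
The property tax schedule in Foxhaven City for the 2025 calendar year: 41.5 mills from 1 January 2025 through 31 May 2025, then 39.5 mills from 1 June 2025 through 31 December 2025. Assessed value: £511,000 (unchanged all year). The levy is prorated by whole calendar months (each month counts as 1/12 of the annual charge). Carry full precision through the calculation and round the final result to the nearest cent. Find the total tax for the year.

1 January – 31 May 2025: 5 months at 41.5 mills → £511,000 × 4.15% × 5/12 = £8,836.0417
1 June – 31 December 2025: 7 months at 39.5 mills → £511,000 × 3.95% × 7/12 = £11,774.2917
Total = £20,610.3333

£20,610.33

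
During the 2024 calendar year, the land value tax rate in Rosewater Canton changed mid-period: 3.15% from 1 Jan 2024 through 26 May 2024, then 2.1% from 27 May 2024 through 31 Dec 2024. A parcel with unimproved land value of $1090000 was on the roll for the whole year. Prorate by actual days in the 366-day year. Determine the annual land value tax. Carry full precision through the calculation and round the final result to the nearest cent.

1 Jan – 26 May 2024: 147 days at 3.15% → $1090000 × 3.15% × 147/366 = $13790.2869
27 May – 31 Dec 2024: 219 days at 2.1% → $1090000 × 2.1% × 219/366 = $13696.4754
Total = $27486.7623

$27486.76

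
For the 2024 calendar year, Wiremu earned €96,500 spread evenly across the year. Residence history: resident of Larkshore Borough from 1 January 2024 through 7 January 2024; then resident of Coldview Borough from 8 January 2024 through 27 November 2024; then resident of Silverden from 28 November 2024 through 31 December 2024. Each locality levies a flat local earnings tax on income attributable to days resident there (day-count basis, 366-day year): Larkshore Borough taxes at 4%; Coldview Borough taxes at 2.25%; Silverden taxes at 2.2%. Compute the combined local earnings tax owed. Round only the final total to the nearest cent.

Larkshore Borough, 1 January – 7 January 2024: 7 days → €96,500 × 4% × 7/366 = €73.8251
Coldview Borough, 8 January – 27 November 2024: 325 days → €96,500 × 2.25% × 325/366 = €1,928.0225
Silverden, 28 November – 31 December 2024: 34 days → €96,500 × 2.2% × 34/366 = €197.2186
Total = €2,199.0663

€2,199.07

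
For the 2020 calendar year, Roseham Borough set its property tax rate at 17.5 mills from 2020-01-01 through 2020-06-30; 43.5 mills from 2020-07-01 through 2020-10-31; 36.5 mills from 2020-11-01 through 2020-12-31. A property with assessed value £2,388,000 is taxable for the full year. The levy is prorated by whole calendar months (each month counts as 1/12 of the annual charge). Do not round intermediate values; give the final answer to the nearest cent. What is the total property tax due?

2020-01-01 to 2020-06-30: 6 months at 17.5 mills → £2,388,000 × 1.75% × 6/12 = £20,895.0000
2020-07-01 to 2020-10-31: 4 months at 43.5 mills → £2,388,000 × 4.35% × 4/12 = £34,626.0000
2020-11-01 to 2020-12-31: 2 months at 36.5 mills → £2,388,000 × 3.65% × 2/12 = £14,527.0000
Total = £70,048.0000

£70,048.00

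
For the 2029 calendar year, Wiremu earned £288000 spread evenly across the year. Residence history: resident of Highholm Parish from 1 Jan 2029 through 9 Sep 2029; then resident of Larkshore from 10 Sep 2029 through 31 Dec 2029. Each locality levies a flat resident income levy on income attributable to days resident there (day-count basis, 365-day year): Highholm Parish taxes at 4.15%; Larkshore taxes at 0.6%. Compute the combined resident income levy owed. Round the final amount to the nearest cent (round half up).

£8786.76

Highholm Parish, 1 Jan – 9 Sep 2029: 252 days → £288000 × 4.15% × 252/365 = £8251.7918
Larkshore, 10 Sep – 31 Dec 2029: 113 days → £288000 × 0.6% × 113/365 = £534.9699
Total = £8786.7616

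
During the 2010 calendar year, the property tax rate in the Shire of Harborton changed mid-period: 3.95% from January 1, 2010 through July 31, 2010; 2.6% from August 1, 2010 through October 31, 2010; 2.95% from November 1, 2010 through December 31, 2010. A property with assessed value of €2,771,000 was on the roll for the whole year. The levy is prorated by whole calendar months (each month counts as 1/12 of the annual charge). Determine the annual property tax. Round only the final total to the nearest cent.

January 1 – July 31, 2010: 7 months at 3.95% → €2,771,000 × 3.95% × 7/12 = €63,848.4583
August 1 – October 31, 2010: 3 months at 2.6% → €2,771,000 × 2.6% × 3/12 = €18,011.5000
November 1 – December 31, 2010: 2 months at 2.95% → €2,771,000 × 2.95% × 2/12 = €13,624.0833
Total = €95,484.0417

€95,484.04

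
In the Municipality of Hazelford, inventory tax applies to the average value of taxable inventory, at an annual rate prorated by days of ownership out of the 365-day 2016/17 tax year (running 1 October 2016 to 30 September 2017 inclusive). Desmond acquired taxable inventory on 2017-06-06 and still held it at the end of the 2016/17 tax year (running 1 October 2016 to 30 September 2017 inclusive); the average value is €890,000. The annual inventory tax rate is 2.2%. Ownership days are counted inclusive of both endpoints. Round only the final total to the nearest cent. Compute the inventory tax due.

Days held (2017-06-06 to 2017-09-30): 117 out of 365
Tax = €890,000 × 2.2% × 117/365 = €6,276.3288

€6,276.33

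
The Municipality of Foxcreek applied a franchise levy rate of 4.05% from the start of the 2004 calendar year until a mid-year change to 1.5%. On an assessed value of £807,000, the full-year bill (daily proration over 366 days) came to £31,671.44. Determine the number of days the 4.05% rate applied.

348 days

Let d = days at the first rate; then 366 − d days at the second rate.
£807,000 × [4.05%·d + 1.5%·(366−d)] / 366 = £31,671.44
Solving gives d = 348, so the new rate took effect on 14 December 2004.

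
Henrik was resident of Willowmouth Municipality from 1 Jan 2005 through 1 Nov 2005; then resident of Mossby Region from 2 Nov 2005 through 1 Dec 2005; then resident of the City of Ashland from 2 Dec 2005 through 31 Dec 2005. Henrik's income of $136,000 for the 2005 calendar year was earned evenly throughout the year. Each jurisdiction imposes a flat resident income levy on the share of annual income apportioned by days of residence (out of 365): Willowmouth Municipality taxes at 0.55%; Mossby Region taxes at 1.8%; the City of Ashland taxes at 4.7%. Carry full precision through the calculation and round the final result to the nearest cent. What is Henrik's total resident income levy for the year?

$1,351.62

Willowmouth Municipality, 1 Jan – 1 Nov 2005: 305 days → $136,000 × 0.55% × 305/365 = $625.0411
Mossby Region, 2 Nov – 1 Dec 2005: 30 days → $136,000 × 1.8% × 30/365 = $201.2055
The City of Ashland, 2 Dec – 31 Dec 2005: 30 days → $136,000 × 4.7% × 30/365 = $525.3699
Total = $1,351.6164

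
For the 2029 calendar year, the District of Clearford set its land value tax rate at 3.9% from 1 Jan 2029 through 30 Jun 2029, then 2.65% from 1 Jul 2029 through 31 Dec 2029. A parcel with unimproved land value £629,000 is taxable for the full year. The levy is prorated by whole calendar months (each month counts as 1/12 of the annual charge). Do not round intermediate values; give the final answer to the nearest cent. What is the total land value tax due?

1 Jan – 30 Jun 2029: 6 months at 3.9% → £629,000 × 3.9% × 6/12 = £12,265.5000
1 Jul – 31 Dec 2029: 6 months at 2.65% → £629,000 × 2.65% × 6/12 = £8,334.2500
Total = £20,599.7500

£20,599.75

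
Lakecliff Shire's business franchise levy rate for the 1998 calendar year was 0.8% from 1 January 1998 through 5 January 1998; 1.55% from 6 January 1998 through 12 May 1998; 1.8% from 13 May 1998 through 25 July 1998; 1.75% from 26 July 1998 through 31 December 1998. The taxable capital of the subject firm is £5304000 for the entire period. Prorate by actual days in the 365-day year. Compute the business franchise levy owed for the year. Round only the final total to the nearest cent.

£88976.42

1 January – 5 January 1998: 5 days at 0.8% → £5304000 × 0.8% × 5/365 = £581.2603
6 January – 12 May 1998: 127 days at 1.55% → £5304000 × 1.55% × 127/365 = £28605.2712
13 May – 25 July 1998: 74 days at 1.8% → £5304000 × 1.8% × 74/365 = £19355.9671
26 July – 31 December 1998: 159 days at 1.75% → £5304000 × 1.75% × 159/365 = £40433.9178
Total = £88976.4164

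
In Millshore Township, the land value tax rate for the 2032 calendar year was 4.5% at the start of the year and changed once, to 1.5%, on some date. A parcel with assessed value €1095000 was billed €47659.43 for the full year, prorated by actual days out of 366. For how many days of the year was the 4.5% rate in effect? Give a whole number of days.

Let d = days at the first rate; then 366 − d days at the second rate.
€1095000 × [4.5%·d + 1.5%·(366−d)] / 366 = €47659.43
Solving gives d = 348, so the new rate took effect on 14 Dec 2032.

348 days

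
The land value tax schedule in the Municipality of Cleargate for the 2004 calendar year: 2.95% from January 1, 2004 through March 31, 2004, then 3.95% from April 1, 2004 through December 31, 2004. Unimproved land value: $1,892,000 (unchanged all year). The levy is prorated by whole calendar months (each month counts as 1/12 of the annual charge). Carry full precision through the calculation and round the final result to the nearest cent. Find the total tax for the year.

January 1 – March 31, 2004: 3 months at 2.95% → $1,892,000 × 2.95% × 3/12 = $13,953.5000
April 1 – December 31, 2004: 9 months at 3.95% → $1,892,000 × 3.95% × 9/12 = $56,050.5000
Total = $70,004.0000

$70,004.00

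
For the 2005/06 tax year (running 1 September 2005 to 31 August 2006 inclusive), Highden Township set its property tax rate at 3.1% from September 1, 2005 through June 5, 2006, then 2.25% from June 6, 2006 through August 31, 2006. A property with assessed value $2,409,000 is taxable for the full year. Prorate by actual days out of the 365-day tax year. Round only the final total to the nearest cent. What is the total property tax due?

September 1, 2005 – June 5, 2006: 278 days at 3.1% → $2,409,000 × 3.1% × 278/365 = $56,878.8000
June 6 – August 31, 2006: 87 days at 2.25% → $2,409,000 × 2.25% × 87/365 = $12,919.5000
Total = $69,798.3000

$69,798.30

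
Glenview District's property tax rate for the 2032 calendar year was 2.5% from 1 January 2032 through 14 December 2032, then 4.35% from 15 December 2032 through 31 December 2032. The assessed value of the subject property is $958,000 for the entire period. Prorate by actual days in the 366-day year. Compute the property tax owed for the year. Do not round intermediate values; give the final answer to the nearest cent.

1 January – 14 December 2032: 349 days at 2.5% → $958,000 × 2.5% × 349/366 = $22,837.5683
15 December – 31 December 2032: 17 days at 4.35% → $958,000 × 4.35% × 17/366 = $1,935.6311
Total = $24,773.1995

$24,773.20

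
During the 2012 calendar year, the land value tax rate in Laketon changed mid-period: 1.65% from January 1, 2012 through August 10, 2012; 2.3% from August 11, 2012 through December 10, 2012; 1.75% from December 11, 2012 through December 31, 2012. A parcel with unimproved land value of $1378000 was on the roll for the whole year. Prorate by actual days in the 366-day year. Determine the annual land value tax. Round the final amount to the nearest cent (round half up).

January 1 – August 10, 2012: 223 days at 1.65% → $1378000 × 1.65% × 223/366 = $13853.4180
August 11 – December 10, 2012: 122 days at 2.3% → $1378000 × 2.3% × 122/366 = $10564.6667
December 11 – December 31, 2012: 21 days at 1.75% → $1378000 × 1.75% × 21/366 = $1383.6475
Total = $25801.7322

$25801.73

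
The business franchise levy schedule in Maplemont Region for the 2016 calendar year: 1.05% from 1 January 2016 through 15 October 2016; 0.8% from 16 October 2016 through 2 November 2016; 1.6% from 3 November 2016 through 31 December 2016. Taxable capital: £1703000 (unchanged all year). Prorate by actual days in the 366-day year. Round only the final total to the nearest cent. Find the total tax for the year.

1 January – 15 October 2016: 289 days at 1.05% → £1703000 × 1.05% × 289/366 = £14119.5451
16 October – 2 November 2016: 18 days at 0.8% → £1703000 × 0.8% × 18/366 = £670.0328
3 November – 31 December 2016: 59 days at 1.6% → £1703000 × 1.6% × 59/366 = £4392.4372
Total = £19182.0150

£19182.02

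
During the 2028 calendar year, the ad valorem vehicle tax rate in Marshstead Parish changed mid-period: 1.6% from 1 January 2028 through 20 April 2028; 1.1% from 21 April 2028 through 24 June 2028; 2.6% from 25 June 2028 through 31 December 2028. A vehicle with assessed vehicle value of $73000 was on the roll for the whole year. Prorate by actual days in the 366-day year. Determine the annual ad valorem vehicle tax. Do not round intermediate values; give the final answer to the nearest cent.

$1482.14

1 January – 20 April 2028: 111 days at 1.6% → $73000 × 1.6% × 111/366 = $354.2295
21 April – 24 June 2028: 65 days at 1.1% → $73000 × 1.1% × 65/366 = $142.6093
25 June – 31 December 2028: 190 days at 2.6% → $73000 × 2.6% × 190/366 = $985.3005
Total = $1482.1393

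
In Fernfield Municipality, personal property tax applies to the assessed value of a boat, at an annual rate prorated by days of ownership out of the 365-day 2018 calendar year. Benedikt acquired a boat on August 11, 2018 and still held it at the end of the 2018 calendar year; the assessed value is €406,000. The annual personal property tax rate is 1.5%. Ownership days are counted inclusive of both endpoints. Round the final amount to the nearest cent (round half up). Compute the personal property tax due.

€2,385.95

Days held (August 11 – December 31, 2018): 143 out of 365
Tax = €406,000 × 1.5% × 143/365 = €2,385.9452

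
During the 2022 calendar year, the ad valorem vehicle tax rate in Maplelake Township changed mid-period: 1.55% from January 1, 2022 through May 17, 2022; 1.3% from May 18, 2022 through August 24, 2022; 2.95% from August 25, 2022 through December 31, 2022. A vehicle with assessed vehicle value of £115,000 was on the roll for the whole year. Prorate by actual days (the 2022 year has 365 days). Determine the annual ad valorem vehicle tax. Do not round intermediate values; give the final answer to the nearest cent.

January 1 – May 17, 2022: 137 days at 1.55% → £115,000 × 1.55% × 137/365 = £669.0479
May 18 – August 24, 2022: 99 days at 1.3% → £115,000 × 1.3% × 99/365 = £405.4932
August 25 – December 31, 2022: 129 days at 2.95% → £115,000 × 2.95% × 129/365 = £1,198.9932
Total = £2,273.5342

£2,273.53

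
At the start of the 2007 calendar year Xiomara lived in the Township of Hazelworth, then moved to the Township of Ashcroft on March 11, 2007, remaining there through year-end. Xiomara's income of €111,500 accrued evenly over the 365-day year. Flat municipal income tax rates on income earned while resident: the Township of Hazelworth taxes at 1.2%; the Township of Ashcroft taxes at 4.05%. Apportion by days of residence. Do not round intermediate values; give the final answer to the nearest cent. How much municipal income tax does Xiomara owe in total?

The Township of Hazelworth, January 1 – March 10, 2007: 69 days → €111,500 × 1.2% × 69/365 = €252.9370
The Township of Ashcroft, March 11 – December 31, 2007: 296 days → €111,500 × 4.05% × 296/365 = €3,662.0877
Total = €3,915.0247

€3,915.02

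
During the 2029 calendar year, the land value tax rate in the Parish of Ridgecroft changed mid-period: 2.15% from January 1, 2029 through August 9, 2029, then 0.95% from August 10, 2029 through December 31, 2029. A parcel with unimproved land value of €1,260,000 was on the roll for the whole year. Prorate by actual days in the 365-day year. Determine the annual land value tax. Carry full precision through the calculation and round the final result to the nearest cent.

€21,124.85

January 1 – August 9, 2029: 221 days at 2.15% → €1,260,000 × 2.15% × 221/365 = €16,402.4384
August 10 – December 31, 2029: 144 days at 0.95% → €1,260,000 × 0.95% × 144/365 = €4,722.4110
Total = €21,124.8493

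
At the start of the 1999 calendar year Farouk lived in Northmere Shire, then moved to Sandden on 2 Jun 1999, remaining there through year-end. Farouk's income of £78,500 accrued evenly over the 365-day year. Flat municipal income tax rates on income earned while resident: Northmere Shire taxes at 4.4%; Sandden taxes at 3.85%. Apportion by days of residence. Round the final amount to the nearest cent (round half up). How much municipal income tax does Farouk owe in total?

£3,202.05

Northmere Shire, 1 Jan – 1 Jun 1999: 152 days → £78,500 × 4.4% × 152/365 = £1,438.3781
Sandden, 2 Jun – 31 Dec 1999: 213 days → £78,500 × 3.85% × 213/365 = £1,763.6692
Total = £3,202.0473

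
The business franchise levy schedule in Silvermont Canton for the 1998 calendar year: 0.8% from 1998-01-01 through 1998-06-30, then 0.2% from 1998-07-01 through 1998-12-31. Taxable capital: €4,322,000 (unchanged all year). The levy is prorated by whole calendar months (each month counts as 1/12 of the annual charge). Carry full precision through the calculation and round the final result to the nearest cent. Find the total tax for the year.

1998-01-01 to 1998-06-30: 6 months at 0.8% → €4,322,000 × 0.8% × 6/12 = €17,288.0000
1998-07-01 to 1998-12-31: 6 months at 0.2% → €4,322,000 × 0.2% × 6/12 = €4,322.0000
Total = €21,610.0000

€21,610.00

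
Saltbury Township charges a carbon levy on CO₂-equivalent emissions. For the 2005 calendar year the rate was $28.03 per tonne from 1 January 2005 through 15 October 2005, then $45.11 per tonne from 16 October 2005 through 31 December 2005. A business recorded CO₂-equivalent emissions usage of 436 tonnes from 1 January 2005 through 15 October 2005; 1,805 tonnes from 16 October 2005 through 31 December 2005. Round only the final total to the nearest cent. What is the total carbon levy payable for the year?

1 January – 15 October 2005: 436 tonnes at $28.03/tonne → $12,221.08
16 October – 31 December 2005: 1,805 tonnes at $45.11/tonne → $81,423.55

$93,644.63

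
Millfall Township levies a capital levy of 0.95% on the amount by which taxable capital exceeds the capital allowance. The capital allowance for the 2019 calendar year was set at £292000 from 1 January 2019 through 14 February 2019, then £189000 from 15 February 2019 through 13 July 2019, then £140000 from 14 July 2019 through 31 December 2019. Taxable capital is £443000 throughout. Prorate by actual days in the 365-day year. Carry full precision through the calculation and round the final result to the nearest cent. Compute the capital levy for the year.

1 January – 14 February 2019: 45 days, exemption £292000 → (£443000 − £292000) × 0.95% × 45/365 = £176.8562
15 February – 13 July 2019: 149 days, exemption £189000 → (£443000 − £189000) × 0.95% × 149/365 = £985.0329
14 July – 31 December 2019: 171 days, exemption £140000 → (£443000 − £140000) × 0.95% × 171/365 = £1348.5575
Total = £2510.4466

£2510.45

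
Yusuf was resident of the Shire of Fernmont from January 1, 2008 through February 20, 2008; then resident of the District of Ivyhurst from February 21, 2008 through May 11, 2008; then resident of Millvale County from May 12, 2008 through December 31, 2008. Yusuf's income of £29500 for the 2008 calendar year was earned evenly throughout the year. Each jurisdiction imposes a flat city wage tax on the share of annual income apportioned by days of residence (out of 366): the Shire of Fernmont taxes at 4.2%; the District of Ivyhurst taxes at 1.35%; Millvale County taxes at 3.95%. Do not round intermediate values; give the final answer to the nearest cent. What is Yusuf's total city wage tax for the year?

The Shire of Fernmont, January 1 – February 20, 2008: 51 days → £29500 × 4.2% × 51/366 = £172.6475
The District of Ivyhurst, February 21 – May 11, 2008: 81 days → £29500 × 1.35% × 81/366 = £88.1373
Millvale County, May 12 – December 31, 2008: 234 days → £29500 × 3.95% × 234/366 = £744.9959
Total = £1005.7807

£1005.78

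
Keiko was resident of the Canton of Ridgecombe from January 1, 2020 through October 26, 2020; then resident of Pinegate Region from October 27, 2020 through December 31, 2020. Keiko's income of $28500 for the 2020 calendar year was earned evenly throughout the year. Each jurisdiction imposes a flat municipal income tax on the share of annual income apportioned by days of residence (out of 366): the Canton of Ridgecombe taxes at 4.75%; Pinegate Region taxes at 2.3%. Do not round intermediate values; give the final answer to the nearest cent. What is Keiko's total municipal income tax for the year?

$1227.84

The Canton of Ridgecombe, January 1 – October 26, 2020: 300 days → $28500 × 4.75% × 300/366 = $1109.6311
Pinegate Region, October 27 – December 31, 2020: 66 days → $28500 × 2.3% × 66/366 = $118.2049
Total = $1227.8361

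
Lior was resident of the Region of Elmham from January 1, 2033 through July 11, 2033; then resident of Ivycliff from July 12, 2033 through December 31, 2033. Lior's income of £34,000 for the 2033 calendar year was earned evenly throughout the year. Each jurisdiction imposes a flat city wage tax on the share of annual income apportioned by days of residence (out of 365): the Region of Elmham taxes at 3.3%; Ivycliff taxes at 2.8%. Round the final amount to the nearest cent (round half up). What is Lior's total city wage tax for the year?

The Region of Elmham, January 1 – July 11, 2033: 192 days → £34,000 × 3.3% × 192/365 = £590.2027
Ivycliff, July 12 – December 31, 2033: 173 days → £34,000 × 2.8% × 173/365 = £451.2219
Total = £1,041.4247

£1,041.42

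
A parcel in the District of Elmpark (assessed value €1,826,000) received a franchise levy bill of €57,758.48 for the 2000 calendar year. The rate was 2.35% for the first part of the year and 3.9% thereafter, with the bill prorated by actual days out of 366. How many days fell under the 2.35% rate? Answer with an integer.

Let d = days at the first rate; then 366 − d days at the second rate.
€1,826,000 × [2.35%·d + 3.9%·(366−d)] / 366 = €57,758.48
Solving gives d = 174, so the new rate took effect on 23 June 2000.

174 days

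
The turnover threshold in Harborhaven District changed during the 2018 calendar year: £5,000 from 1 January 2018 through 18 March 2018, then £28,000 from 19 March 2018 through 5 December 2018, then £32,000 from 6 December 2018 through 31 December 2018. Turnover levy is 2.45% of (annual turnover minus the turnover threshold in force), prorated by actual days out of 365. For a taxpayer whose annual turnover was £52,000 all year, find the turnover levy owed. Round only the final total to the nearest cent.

1 January – 18 March 2018: 77 days, exemption £5,000 → (£52,000 − £5,000) × 2.45% × 77/365 = £242.9192
19 March – 5 December 2018: 262 days, exemption £28,000 → (£52,000 − £28,000) × 2.45% × 262/365 = £422.0712
6 December – 31 December 2018: 26 days, exemption £32,000 → (£52,000 − £32,000) × 2.45% × 26/365 = £34.9041
Total = £699.8945

£699.89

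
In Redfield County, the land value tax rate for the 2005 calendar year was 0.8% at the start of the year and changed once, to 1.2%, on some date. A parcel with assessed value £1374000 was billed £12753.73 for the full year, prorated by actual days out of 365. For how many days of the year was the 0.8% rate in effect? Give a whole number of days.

248 days

Let d = days at the first rate; then 365 − d days at the second rate.
£1374000 × [0.8%·d + 1.2%·(365−d)] / 365 = £12753.73
Solving gives d = 248, so the new rate took effect on 6 Sep 2005.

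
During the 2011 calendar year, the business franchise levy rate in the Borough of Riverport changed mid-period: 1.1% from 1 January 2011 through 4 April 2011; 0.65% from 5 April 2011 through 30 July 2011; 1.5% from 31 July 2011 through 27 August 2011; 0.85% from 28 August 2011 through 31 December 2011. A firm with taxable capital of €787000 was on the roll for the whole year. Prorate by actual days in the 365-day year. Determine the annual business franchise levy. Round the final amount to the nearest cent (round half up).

€7084.08

1 January – 4 April 2011: 94 days at 1.1% → €787000 × 1.1% × 94/365 = €2229.4740
5 April – 30 July 2011: 117 days at 0.65% → €787000 × 0.65% × 117/365 = €1639.7630
31 July – 27 August 2011: 28 days at 1.5% → €787000 × 1.5% × 28/365 = €905.5890
28 August – 31 December 2011: 126 days at 0.85% → €787000 × 0.85% × 126/365 = €2309.2521
Total = €7084.0781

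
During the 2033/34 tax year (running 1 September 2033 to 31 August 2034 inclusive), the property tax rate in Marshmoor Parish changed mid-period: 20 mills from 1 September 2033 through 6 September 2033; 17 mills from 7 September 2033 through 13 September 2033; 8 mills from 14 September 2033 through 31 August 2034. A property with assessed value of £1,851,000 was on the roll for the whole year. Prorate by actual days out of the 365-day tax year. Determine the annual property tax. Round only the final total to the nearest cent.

1 September – 6 September 2033: 6 days at 20 mills → £1,851,000 × 2% × 6/365 = £608.5479
7 September – 13 September 2033: 7 days at 17 mills → £1,851,000 × 1.7% × 7/365 = £603.4767
14 September 2033 – 31 August 2034: 352 days at 8 mills → £1,851,000 × 0.8% × 352/365 = £14,280.5918
Total = £15,492.6164

£15,492.62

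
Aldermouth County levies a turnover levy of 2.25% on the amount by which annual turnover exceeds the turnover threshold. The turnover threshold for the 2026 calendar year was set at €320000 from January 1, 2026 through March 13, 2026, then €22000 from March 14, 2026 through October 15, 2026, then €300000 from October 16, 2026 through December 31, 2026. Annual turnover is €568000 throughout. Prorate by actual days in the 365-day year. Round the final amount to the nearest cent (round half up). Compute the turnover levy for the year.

€9642.82

January 1 – March 13, 2026: 72 days, exemption €320000 → (€568000 − €320000) × 2.25% × 72/365 = €1100.7123
March 14 – October 15, 2026: 216 days, exemption €22000 → (€568000 − €22000) × 2.25% × 216/365 = €7270.0274
October 16 – December 31, 2026: 77 days, exemption €300000 → (€568000 − €300000) × 2.25% × 77/365 = €1272.0822
Total = €9642.8219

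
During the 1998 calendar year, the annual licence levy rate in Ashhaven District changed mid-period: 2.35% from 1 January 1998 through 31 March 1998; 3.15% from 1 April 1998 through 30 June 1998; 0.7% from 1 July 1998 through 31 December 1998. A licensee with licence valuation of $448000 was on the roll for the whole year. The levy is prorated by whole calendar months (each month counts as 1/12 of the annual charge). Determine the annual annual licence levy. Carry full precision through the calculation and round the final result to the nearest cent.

$7728.00

1 January – 31 March 1998: 3 months at 2.35% → $448000 × 2.35% × 3/12 = $2632.0000
1 April – 30 June 1998: 3 months at 3.15% → $448000 × 3.15% × 3/12 = $3528.0000
1 July – 31 December 1998: 6 months at 0.7% → $448000 × 0.7% × 6/12 = $1568.0000
Total = $7728.0000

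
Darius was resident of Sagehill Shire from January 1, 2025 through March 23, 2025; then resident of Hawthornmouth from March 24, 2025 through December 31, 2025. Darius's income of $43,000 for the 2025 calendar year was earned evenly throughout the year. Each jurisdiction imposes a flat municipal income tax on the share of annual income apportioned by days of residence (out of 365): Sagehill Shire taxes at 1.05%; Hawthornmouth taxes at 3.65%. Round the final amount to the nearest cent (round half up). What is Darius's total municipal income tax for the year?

$1,318.33

Sagehill Shire, January 1 – March 23, 2025: 82 days → $43,000 × 1.05% × 82/365 = $101.4329
Hawthornmouth, March 24 – December 31, 2025: 283 days → $43,000 × 3.65% × 283/365 = $1,216.9000
Total = $1,318.3329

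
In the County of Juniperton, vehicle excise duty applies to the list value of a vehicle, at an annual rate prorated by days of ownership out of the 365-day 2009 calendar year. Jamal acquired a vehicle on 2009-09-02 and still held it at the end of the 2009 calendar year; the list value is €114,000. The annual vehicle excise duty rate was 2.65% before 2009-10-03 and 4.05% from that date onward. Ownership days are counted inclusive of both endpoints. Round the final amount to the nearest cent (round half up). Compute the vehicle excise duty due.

2009-09-02 to 2009-10-02: 31 days at 2.65% → €114,000 × 2.65% × 31/365 = €256.5781
2009-10-03 to 2009-12-31: 90 days at 4.05% → €114,000 × 4.05% × 90/365 = €1,138.4384
Total = €1,395.0164

€1,395.02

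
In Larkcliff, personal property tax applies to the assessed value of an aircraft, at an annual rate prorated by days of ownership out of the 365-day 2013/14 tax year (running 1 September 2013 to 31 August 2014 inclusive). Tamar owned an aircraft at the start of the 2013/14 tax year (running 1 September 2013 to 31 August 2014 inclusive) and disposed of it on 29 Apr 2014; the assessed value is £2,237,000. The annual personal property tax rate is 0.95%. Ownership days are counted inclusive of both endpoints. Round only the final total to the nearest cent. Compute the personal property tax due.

£14,031.81

Days held (1 Sep 2013 – 29 Apr 2014): 241 out of 365
Tax = £2,237,000 × 0.95% × 241/365 = £14,031.8123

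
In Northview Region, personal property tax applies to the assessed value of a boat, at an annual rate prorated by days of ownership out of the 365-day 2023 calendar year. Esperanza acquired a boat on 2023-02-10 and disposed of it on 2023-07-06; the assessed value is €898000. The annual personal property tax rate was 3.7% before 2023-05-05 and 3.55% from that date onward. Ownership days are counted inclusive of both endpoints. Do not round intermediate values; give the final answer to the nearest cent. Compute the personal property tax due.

2023-02-10 to 2023-05-04: 84 days at 3.7% → €898000 × 3.7% × 84/365 = €7646.5315
2023-05-05 to 2023-07-06: 63 days at 3.55% → €898000 × 3.55% × 63/365 = €5502.4027
Total = €13148.9342

€13148.93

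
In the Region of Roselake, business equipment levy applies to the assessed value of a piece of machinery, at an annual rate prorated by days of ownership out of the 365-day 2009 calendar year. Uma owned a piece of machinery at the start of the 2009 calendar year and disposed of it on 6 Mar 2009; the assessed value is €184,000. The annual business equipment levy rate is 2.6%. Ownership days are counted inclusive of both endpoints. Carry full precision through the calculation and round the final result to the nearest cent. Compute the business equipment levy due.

€851.95

Days held (1 Jan – 6 Mar 2009): 65 out of 365
Tax = €184,000 × 2.6% × 65/365 = €851.9452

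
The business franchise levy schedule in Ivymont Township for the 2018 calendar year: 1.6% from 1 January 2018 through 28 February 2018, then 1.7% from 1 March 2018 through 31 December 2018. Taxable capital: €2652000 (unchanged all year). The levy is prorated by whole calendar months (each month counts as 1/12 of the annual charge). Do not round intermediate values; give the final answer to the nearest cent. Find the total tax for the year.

€44642.00

1 January – 28 February 2018: 2 months at 1.6% → €2652000 × 1.6% × 2/12 = €7072.0000
1 March – 31 December 2018: 10 months at 1.7% → €2652000 × 1.7% × 10/12 = €37570.0000
Total = €44642.0000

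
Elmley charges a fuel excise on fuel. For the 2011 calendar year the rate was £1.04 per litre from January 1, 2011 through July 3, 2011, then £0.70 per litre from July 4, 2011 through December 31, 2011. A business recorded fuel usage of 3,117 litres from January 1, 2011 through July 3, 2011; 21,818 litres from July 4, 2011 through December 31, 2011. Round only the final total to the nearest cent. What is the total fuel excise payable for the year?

£18514.28

January 1 – July 3, 2011: 3,117 litres at £1.04/litre → £3241.68
July 4 – December 31, 2011: 21,818 litres at £0.70/litre → £15272.60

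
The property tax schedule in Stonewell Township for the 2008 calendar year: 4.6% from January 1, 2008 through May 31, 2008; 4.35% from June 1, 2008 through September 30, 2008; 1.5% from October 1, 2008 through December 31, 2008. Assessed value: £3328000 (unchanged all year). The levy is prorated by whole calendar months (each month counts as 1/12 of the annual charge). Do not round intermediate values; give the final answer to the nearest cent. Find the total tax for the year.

January 1 – May 31, 2008: 5 months at 4.6% → £3328000 × 4.6% × 5/12 = £63786.6667
June 1 – September 30, 2008: 4 months at 4.35% → £3328000 × 4.35% × 4/12 = £48256.0000
October 1 – December 31, 2008: 3 months at 1.5% → £3328000 × 1.5% × 3/12 = £12480.0000
Total = £124522.6667

£124522.67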